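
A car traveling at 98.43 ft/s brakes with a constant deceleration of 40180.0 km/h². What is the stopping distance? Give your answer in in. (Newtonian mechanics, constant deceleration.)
d = v₀² / (2a) (with unit conversion) = 5715.0 in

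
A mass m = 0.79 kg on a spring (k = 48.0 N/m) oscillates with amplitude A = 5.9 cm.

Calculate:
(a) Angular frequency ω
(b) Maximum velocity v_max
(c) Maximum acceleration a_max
ω = √(k/m) = √(48.0/0.79) = 7.795 rad/s
v_max = ωA = 7.795×0.059 = 0.4599 m/s
a_max = ω²A = 7.795²×0.059 = 3.585 m/s²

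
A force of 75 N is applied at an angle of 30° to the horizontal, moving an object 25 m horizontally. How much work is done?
W = Fd cosθ = 75×25×cos(30°) = 1623.8 J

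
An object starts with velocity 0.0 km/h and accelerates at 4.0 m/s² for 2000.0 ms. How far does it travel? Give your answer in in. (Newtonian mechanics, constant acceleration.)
d = v₀t + ½at² (with unit conversion) = 315.0 in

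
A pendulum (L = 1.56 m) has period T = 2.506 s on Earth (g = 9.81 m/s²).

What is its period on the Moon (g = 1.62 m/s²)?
T = 2π√(L/g), so T_moon/T_earth = √(g_earth/g_moon)
T_moon = 2π√(1.56/1.62) = 6.166 s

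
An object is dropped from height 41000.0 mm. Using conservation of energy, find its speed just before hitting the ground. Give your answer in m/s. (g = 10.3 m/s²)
mgh = ½mv² → v = √(2gh) = √(2×10.3×41) = 29.06 m/s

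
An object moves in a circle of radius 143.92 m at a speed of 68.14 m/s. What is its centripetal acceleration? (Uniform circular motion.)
a_c = v²/r = 68.14²/143.92 = 4643.06/143.92 = 32.26 m/s²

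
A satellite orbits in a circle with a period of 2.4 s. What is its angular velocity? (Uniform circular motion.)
ω = 2π/T = 2π/2.4 = 2.618 rad/s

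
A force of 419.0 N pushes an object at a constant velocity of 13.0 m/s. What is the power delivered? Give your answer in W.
P = Fv = 419 N × 13 m/s = 5447 W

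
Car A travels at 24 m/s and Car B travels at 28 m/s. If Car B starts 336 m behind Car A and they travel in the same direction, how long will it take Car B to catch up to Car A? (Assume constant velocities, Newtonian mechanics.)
Relative speed: v_rel = 28 - 24 = 4 m/s
Time to catch: t = d₀/v_rel = 336/4 = 84.0 s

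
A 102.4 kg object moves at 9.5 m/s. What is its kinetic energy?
KE = ½mv² = ½×102.4×9.5² = 4620.8 J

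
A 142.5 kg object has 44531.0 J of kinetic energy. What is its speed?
KE = ½mv² → v = √(2KE/m) = √(2×44531.0/142.5) = 25.0 m/s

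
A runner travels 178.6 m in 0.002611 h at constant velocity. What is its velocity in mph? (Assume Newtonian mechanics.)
v = d/t (with unit conversion) = 42.5 mph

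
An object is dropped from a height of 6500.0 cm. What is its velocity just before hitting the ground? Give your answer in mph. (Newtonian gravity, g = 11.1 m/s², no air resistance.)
v = √(2gh) (with unit conversion) = 84.97 mph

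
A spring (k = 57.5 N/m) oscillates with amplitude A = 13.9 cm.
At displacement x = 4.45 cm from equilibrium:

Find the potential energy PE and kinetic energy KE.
E_total = ½kA² = ½×57.5×(0.139)² = 0.5555 J
PE = ½kx² = ½×57.5×(0.0445)² = 0.05693 J
KE = E_total − PE = 0.4985 J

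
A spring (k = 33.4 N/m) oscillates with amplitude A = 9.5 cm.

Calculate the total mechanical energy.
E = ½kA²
E = ½kA² = ½×33.4×(0.095)² = 0.1507 J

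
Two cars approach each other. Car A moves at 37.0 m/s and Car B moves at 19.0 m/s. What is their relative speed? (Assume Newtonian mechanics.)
v_rel = v_A + v_B = 37.0 + 19.0 = 56.0 m/s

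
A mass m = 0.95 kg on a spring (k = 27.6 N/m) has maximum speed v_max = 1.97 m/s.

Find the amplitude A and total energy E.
½mv²_max = ½kA² → A = v_max√(m/k) = 1.97×√(0.95/27.6) = 0.3655 m = 36.55 cm
E = ½mv²_max = ½×0.95×1.97² = 1.843 J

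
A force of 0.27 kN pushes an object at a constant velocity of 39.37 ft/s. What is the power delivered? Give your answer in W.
P = Fv = 270 N × 12 m/s = 3240 W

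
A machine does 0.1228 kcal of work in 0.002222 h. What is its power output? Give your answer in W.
P = W/t = 513.8 J / 7.999 s = 64.23 W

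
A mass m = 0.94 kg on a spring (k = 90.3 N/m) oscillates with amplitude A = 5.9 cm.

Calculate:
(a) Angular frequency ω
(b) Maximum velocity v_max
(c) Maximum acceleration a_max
ω = √(k/m) = √(90.3/0.94) = 9.801 rad/s
v_max = ωA = 9.801×0.059 = 0.5783 m/s
a_max = ω²A = 9.801²×0.059 = 5.668 m/s²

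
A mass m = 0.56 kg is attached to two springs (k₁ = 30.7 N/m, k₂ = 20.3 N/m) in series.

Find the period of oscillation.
k_eq = k₁k₂/(k₁+k₂) = 12.22 N/m
T = 2π√(m/k_eq) = 2π√(0.56/12.22) = 1.345 s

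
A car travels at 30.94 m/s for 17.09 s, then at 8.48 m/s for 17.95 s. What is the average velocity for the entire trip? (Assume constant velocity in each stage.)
d₁ = v₁t₁ = 30.94 × 17.09 = 528.765 m
d₂ = v₂t₂ = 8.48 × 17.95 = 152.216 m
d_total = 680.98 m, t_total = 35.04 s
v_avg = d_total/t_total = 680.98/35.04 = 19.43 m/s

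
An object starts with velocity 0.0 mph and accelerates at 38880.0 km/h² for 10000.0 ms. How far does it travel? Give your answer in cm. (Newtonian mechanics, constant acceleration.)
d = v₀t + ½at² (with unit conversion) = 15000.0 cm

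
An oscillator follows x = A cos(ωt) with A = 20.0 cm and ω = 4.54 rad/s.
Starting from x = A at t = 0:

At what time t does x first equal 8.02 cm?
cos(ωt) = x/A = 8.02/20.0 = 0.401
ωt = arccos(0.401) = 1.158 rad
t = 1.158/4.54 = 0.2551 s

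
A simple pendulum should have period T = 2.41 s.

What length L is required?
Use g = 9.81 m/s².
T = 2π√(L/g) → L = g(T/2π)² = 9.81×(2.41/2π)² = 1.443 m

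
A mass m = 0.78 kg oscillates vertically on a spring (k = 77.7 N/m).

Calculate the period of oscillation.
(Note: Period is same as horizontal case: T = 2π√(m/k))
T = 2π√(m/k) = 2π√(0.78/77.7) = 0.6295 s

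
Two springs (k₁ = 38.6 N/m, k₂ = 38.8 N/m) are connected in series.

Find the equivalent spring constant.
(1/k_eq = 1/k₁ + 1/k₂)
1/k_eq = 1/38.6 + 1/38.8 = 0.05168; k_eq = 19.35 N/m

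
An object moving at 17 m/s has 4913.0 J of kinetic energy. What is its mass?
KE = ½mv² → m = 2KE/v² = 2×4913.0/17² = 34.0 kg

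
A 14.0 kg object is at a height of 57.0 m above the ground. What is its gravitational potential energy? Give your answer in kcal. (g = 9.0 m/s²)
PE = mgh = 14 kg × 9.0 m/s² × 57 m = 7182 J = 1.717 kcal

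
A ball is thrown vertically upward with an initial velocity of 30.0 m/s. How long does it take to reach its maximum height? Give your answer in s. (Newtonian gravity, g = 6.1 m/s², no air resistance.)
t_up = v₀/g = 4.918 s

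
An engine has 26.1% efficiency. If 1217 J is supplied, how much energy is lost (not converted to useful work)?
W_out = η × W_in = 0.261×1217 = 317.64 J
W_lost = W_in − W_out = 1217 − 317.64 = 899.36 J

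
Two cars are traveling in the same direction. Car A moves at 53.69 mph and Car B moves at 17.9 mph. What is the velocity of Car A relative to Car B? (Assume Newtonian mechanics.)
v_rel = v_A - v_B = 53.69 - 17.9 = 35.79 mph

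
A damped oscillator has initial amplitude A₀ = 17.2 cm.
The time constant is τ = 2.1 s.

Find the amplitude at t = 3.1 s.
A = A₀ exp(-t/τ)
A = A₀ exp(−t/τ) = 17.2×exp(−3.1/2.1) = 3.93 cm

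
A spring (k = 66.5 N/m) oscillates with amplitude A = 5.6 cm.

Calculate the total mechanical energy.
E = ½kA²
E = ½kA² = ½×66.5×(0.056)² = 0.1043 J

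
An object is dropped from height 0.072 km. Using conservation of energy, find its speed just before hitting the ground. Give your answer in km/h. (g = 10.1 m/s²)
mgh = ½mv² → v = √(2gh) = √(2×10.1×72) = 38.14 m/s = 137.3 km/h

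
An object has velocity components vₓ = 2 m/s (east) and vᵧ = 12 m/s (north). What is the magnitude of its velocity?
|v| = √(vₓ² + vᵧ²) = √(2² + 12²) = √(148) = 12.17 m/s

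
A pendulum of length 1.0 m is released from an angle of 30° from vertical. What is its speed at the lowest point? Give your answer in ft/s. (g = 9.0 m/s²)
h = L(1 − cosθ) = 1.0×(1 − cos30°) = 0.134 m
v = √(2gh) = √(2×9.0×0.134) = 1.553 m/s = 5.095 ft/s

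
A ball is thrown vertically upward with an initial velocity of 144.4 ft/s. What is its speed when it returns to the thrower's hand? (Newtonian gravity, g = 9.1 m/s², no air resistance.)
By conservation of energy, the ball returns at the same speed = 144.4 ft/s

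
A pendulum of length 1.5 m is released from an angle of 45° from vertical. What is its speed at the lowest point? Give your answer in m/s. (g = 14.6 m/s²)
h = L(1 − cosθ) = 1.5×(1 − cos45°) = 0.4393 m
v = √(2gh) = √(2×14.6×0.4393) = 3.582 m/s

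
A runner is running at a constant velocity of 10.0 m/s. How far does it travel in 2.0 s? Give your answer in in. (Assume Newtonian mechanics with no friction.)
d = vt (with unit conversion) = 787.4 in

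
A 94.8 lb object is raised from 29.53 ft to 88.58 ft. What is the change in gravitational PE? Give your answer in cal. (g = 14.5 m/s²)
ΔPE = mg(h₂ − h₁) = 43 kg × 14.5 m/s² × (27 − 9.001) m = 1.122e+04 J = 2682.0 cal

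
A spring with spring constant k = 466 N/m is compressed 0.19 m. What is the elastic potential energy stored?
PE = ½kx² = ½×466×0.19² = 8.411 J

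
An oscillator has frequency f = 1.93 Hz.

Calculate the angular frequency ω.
ω = 2πf = 2π×1.93 = 12.13 rad/s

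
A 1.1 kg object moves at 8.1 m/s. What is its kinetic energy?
KE = ½mv² = ½×1.1×8.1² = 36.0855 J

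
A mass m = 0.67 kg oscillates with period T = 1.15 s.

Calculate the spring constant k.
T = 2π√(m/k) → k = m(2π/T)² = 0.67×(2π/1.15)² = 20 N/m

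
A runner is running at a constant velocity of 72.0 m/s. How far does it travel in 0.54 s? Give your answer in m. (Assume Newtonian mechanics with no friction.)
d = vt = 38.88 m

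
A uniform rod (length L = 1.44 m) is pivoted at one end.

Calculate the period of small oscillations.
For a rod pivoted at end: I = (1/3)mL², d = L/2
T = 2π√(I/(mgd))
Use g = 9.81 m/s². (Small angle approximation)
I/m = (1/3)L² = 0.6912 m²; d = L/2 = 0.72 m
T = 2π√(I/(mgd)) = 2π√(0.6912/(9.81×0.72)) = 1.966 s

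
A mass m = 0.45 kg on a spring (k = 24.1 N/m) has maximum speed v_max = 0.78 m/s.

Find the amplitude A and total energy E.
½mv²_max = ½kA² → A = v_max√(m/k) = 0.78×√(0.45/24.1) = 0.1066 m = 10.66 cm
E = ½mv²_max = ½×0.45×0.78² = 0.1369 J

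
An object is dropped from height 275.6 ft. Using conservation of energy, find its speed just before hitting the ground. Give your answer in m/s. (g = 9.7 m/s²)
mgh = ½mv² → v = √(2gh) = √(2×9.7×84) = 40.37 m/s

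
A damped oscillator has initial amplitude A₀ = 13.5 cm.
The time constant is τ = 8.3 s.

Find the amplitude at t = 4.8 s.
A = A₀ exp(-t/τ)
A = A₀ exp(−t/τ) = 13.5×exp(−4.8/8.3) = 7.571 cm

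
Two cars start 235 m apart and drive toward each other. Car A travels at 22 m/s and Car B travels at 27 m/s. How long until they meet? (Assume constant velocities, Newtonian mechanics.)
Combined speed: v_combined = 22 + 27 = 49 m/s
Time to meet: t = d/49 = 235/49 = 4.8 s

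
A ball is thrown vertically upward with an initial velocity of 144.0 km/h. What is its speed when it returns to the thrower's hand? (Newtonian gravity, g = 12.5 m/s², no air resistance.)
By conservation of energy, the ball returns at the same speed = 144.0 km/h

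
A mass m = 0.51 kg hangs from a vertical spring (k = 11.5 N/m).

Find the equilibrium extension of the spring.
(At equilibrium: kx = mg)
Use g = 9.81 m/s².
x_eq = mg/k = 0.51×9.81/11.5 = 0.4351 m = 43.51 cm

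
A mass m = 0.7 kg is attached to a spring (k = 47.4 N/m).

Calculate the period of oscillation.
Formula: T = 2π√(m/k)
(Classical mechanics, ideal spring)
T = 2π√(m/k) = 2π√(0.7/47.4) = 0.7636 s; f = 1/T = 1.31 Hz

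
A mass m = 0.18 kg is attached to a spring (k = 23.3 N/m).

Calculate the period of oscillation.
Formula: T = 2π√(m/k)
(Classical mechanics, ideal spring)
T = 2π√(m/k) = 2π√(0.18/23.3) = 0.5523 s; f = 1/T = 1.811 Hz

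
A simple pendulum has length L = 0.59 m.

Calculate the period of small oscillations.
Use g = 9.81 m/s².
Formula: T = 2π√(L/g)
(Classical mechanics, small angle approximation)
T = 2π√(L/g) = 2π√(0.59/9.81) = 1.541 s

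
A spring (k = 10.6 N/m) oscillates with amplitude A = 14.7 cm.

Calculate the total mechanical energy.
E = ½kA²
E = ½kA² = ½×10.6×(0.147)² = 0.1145 J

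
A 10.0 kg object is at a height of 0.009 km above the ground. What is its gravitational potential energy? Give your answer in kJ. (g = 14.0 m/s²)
PE = mgh = 10 kg × 14.0 m/s² × 9 m = 1260 J = 1.26 kJ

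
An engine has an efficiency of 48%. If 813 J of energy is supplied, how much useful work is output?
W_out = η × W_in = 0.48 × 813 = 390.24 J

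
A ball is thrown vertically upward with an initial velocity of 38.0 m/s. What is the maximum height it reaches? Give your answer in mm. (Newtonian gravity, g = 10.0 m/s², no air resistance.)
h_max = v₀²/(2g) (with unit conversion) = 72200.0 mm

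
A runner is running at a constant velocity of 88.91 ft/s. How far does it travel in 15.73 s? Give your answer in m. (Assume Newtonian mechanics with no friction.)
d = vt (with unit conversion) = 426.3 m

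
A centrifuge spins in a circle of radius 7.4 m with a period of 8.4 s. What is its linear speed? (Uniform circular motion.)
v = 2πr/T = 2π×7.4/8.4 = 5.54 m/s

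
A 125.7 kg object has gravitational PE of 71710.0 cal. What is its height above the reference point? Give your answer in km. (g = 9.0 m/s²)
PE = mgh → h = PE/(mg) = 3e+05 J / (125.7 kg × 9.0 m/s²) = 265.2 m = 0.2652 km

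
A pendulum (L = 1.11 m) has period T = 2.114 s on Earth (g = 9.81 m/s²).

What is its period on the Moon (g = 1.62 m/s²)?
T = 2π√(L/g), so T_moon/T_earth = √(g_earth/g_moon)
T_moon = 2π√(1.11/1.62) = 5.201 s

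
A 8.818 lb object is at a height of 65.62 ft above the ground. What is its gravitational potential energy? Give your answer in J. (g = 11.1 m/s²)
PE = mgh = 4 kg × 11.1 m/s² × 20 m = 888 J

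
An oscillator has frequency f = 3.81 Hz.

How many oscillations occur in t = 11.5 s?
n = f×t = 3.81×11.5 = 43.81 oscillations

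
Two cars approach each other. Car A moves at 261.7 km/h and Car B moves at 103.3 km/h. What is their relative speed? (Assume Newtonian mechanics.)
v_rel = v_A + v_B = 261.7 + 103.3 = 365.0 km/h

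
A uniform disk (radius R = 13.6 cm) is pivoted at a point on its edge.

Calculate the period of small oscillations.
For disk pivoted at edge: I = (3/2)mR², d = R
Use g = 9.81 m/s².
I/m = (3/2)R² = 0.02774 m²; d = R = 0.136 m
T = 2π√((3/2)R²/(gR)) = 2π√(3R/(2g)) = 0.9061 s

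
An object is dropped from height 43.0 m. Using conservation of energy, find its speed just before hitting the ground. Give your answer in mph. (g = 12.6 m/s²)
mgh = ½mv² → v = √(2gh) = √(2×12.6×43) = 32.92 m/s = 73.64 mph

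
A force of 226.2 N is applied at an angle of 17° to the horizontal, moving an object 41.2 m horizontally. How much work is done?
W = Fd cosθ = 226.2×41.2×cos(17°) = 8912.2 J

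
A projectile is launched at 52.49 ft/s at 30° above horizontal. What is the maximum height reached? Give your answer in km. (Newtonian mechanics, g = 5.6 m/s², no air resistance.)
H = v₀²sin²(θ)/(2g) (with unit conversion) = 0.005714 km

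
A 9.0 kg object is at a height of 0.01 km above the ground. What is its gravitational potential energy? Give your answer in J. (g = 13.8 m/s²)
PE = mgh = 9 kg × 13.8 m/s² × 10 m = 1242 J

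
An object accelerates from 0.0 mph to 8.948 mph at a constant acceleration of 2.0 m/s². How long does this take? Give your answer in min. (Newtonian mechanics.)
t = (v - v₀)/a (with unit conversion) = 0.03333 min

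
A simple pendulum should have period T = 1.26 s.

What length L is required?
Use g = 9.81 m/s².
T = 2π√(L/g) → L = g(T/2π)² = 9.81×(1.26/2π)² = 0.3945 m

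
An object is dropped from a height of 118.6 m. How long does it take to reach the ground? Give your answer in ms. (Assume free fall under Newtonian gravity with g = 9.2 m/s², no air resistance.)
t = √(2h/g) (with unit conversion) = 5078.0 ms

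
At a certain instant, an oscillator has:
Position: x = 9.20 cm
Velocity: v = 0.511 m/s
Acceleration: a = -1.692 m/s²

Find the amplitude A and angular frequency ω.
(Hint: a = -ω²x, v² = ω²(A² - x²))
a = −ω²x → ω = √(|a|/x) = √(1.692/0.092) = 4.289 rad/s
v² = ω²(A² − x²) → A = √(x² + v²/ω²) = √(0.092² + 0.511²/4.289²) = 0.1505 m = 15.05 cm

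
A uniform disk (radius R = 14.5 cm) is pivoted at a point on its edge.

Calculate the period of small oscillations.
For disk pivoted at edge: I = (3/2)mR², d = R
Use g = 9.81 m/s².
I/m = (3/2)R² = 0.03154 m²; d = R = 0.145 m
T = 2π√((3/2)R²/(gR)) = 2π√(3R/(2g)) = 0.9356 s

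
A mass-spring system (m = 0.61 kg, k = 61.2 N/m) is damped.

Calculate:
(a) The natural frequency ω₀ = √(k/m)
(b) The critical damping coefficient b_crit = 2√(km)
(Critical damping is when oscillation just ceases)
ω₀ = √(k/m) = √(61.2/0.61) = 10.02 rad/s
b_crit = 2√(km) = 2√(61.2×0.61) = 12.22 kg/s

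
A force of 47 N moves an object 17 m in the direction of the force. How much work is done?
W = Fd = 47×17 = 799.0 J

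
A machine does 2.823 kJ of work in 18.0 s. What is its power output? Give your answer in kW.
P = W/t = 2823 J / 18 s = 156.8 W = 0.1568 kW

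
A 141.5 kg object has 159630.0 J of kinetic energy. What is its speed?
KE = ½mv² → v = √(2KE/m) = √(2×159630.0/141.5) = 47.5 m/s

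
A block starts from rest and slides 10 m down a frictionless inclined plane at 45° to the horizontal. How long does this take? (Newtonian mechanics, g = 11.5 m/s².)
a = g sin(θ) = 11.5 × sin(45°) = 8.13 m/s²
t = √(2d/a) = √(2 × 10 / 8.13) = 1.57 s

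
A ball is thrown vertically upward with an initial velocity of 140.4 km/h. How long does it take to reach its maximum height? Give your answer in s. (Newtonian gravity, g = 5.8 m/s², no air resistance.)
t_up = v₀/g (with unit conversion) = 6.724 s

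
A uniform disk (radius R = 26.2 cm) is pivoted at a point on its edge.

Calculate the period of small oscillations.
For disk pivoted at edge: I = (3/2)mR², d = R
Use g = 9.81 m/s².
I/m = (3/2)R² = 0.103 m²; d = R = 0.262 m
T = 2π√((3/2)R²/(gR)) = 2π√(3R/(2g)) = 1.258 s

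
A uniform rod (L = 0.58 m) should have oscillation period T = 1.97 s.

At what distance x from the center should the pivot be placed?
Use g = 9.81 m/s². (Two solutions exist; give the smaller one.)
T = 2π√((L²/12 + x²)/(gx)). Let c = T²g/(4π²) = 0.9644.
x² − cx + L²/12 = 0 → x = (c − √(c² − L²/3))/2 = 0.03 m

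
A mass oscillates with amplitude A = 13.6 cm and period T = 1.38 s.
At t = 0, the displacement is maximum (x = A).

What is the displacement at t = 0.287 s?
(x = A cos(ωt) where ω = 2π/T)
ω = 2π/T = 2π/1.38 = 4.553 rad/s
x = A cos(ωt) = 13.6×cos(4.553×0.287) = 3.55 cm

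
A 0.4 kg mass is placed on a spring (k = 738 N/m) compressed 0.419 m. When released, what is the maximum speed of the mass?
½kx² = ½mv² → v = x√(k/m) = 0.419×√(738/0.4) = 18.0 m/s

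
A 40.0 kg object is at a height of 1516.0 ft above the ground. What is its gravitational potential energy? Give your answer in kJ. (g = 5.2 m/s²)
PE = mgh = 40 kg × 5.2 m/s² × 462.1 m = 9.611e+04 J = 96.11 kJ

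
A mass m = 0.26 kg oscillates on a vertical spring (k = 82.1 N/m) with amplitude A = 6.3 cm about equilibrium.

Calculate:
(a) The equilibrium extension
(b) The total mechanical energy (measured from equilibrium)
x_eq = mg/k = 0.26×9.81/82.1 = 0.03107 m = 3.107 cm
E = ½kA² = ½×82.1×(0.063)² = 0.1629 J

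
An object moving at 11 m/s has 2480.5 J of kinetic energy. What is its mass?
KE = ½mv² → m = 2KE/v² = 2×2480.5/11² = 41.0 kg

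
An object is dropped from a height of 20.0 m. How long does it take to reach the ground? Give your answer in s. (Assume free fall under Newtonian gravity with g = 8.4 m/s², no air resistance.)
t = √(2h/g) = 2.182 s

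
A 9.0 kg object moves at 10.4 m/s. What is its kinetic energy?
KE = ½mv² = ½×9.0×10.4² = 486.72 J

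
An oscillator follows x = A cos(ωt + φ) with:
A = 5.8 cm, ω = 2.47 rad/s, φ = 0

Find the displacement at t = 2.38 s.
x = A cos(ωt + φ) = 5.8×cos(2.47×2.38 + 0) = 5.332 cm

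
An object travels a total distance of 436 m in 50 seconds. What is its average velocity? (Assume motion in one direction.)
v_avg = Δd / Δt = 436 / 50 = 8.72 m/s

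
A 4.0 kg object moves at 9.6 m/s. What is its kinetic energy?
KE = ½mv² = ½×4.0×9.6² = 184.32 J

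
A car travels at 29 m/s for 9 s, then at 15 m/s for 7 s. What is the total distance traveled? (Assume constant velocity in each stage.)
d₁ = v₁t₁ = 29 × 9 = 261 m
d₂ = v₂t₂ = 15 × 7 = 105 m
d_total = 261 + 105 = 366 m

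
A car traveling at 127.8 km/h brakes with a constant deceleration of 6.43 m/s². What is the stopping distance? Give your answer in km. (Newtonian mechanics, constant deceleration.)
d = v₀² / (2a) (with unit conversion) = 0.098 km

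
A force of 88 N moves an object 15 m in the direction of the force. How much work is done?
W = Fd = 88×15 = 1320.0 J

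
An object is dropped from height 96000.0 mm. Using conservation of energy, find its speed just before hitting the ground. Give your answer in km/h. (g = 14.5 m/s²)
mgh = ½mv² → v = √(2gh) = √(2×14.5×96) = 52.76 m/s = 189.9 km/h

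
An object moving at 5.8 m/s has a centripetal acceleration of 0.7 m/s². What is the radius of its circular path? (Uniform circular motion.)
r = v²/a_c = 5.8²/0.7 = 48.06 m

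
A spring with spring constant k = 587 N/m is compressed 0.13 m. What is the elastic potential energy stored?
PE = ½kx² = ½×587×0.13² = 4.96 J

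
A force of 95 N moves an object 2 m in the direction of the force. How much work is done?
W = Fd = 95×2 = 190.0 J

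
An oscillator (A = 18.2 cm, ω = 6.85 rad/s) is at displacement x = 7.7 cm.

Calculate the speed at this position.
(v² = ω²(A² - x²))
v = ω√(A² − x²) = 6.85×√(0.182² − 0.077²) = 1.13 m/s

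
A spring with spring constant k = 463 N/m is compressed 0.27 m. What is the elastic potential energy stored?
PE = ½kx² = ½×463×0.27² = 16.88 J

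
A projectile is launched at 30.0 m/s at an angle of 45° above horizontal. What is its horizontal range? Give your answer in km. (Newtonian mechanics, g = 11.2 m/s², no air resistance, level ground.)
R = v₀² sin(2θ) / g (with unit conversion) = 0.08036 km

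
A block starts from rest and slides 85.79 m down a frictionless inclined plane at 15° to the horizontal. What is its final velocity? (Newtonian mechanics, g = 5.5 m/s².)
a = g sin(θ) = 5.5 × sin(15°) = 1.42 m/s²
v = √(2ad) = √(2 × 1.42 × 85.79) = 15.63 m/s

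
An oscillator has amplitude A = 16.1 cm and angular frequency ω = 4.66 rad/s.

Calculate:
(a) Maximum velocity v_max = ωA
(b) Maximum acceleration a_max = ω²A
v_max = ωA = 4.66×0.161 = 0.7503 m/s
a_max = ω²A = 4.66²×0.161 = 3.496 m/s²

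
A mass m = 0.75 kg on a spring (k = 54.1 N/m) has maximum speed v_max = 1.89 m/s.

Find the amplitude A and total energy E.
½mv²_max = ½kA² → A = v_max√(m/k) = 1.89×√(0.75/54.1) = 0.2225 m = 22.25 cm
E = ½mv²_max = ½×0.75×1.89² = 1.34 J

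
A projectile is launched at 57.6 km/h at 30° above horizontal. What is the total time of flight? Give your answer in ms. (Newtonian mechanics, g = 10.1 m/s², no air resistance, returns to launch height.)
T = 2v₀sin(θ)/g (with unit conversion) = 1584.0 ms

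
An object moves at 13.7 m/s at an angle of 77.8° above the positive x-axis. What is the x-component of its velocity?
vₓ = v cos(θ) = 13.7 × cos(77.8°) = 2.9 m/s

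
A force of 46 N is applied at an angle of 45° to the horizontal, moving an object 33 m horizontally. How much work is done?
W = Fd cosθ = 46×33×cos(45°) = 1073.4 J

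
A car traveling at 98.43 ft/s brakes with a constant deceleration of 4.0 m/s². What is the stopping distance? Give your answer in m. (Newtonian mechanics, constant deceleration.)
d = v₀² / (2a) (with unit conversion) = 112.5 m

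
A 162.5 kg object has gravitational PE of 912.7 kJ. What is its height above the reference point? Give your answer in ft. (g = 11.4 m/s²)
PE = mgh → h = PE/(mg) = 9.127e+05 J / (162.5 kg × 11.4 m/s²) = 492.7 m = 1616.0 ft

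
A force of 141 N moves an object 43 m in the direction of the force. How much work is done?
W = Fd = 141×43 = 6063.0 J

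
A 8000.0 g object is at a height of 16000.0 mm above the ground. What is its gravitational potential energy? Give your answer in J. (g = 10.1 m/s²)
PE = mgh = 8 kg × 10.1 m/s² × 16 m = 1293 J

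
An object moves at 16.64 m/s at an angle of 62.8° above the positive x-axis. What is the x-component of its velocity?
vₓ = v cos(θ) = 16.64 × cos(62.8°) = 7.61 m/s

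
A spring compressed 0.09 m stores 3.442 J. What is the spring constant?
PE = ½kx² → k = 2PE/x² = 2×3.442/0.09² = 849.9 N/m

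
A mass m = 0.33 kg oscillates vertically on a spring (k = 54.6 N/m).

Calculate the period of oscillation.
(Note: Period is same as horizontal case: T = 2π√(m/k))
T = 2π√(m/k) = 2π√(0.33/54.6) = 0.4885 s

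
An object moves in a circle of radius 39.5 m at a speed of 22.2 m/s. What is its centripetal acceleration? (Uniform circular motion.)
a_c = v²/r = 22.2²/39.5 = 492.84/39.5 = 12.48 m/s²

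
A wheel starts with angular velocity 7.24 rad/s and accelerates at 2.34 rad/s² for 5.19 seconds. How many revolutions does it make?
θ = ω₀t + ½αt² = 7.24×5.19 + ½×2.34×5.19² = 69.09 rad
Revolutions = θ/(2π) = 69.09/(2π) = 11.0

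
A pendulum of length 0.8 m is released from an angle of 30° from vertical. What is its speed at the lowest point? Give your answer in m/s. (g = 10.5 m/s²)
h = L(1 − cosθ) = 0.8×(1 − cos30°) = 0.1072 m
v = √(2gh) = √(2×10.5×0.1072) = 1.5 m/s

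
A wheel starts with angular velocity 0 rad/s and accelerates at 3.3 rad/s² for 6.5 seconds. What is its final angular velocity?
ω = ω₀ + αt = 0 + 3.3 × 6.5 = 21.45 rad/s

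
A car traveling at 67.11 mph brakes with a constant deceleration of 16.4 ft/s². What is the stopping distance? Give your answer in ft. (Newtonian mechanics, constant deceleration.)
d = v₀² / (2a) (with unit conversion) = 295.4 ft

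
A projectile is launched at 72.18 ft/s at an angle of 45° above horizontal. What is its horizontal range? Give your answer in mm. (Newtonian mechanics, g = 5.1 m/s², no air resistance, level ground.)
R = v₀² sin(2θ) / g (with unit conversion) = 94910.0 mm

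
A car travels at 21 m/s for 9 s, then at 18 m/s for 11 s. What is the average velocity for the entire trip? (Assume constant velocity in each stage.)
d₁ = v₁t₁ = 21 × 9 = 189 m
d₂ = v₂t₂ = 18 × 11 = 198 m
d_total = 387 m, t_total = 20 s
v_avg = d_total/t_total = 387/20 = 19.35 m/s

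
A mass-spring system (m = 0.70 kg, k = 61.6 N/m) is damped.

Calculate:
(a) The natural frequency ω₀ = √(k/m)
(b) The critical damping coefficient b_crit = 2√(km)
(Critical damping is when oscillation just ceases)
ω₀ = √(k/m) = √(61.6/0.7) = 9.381 rad/s
b_crit = 2√(km) = 2√(61.6×0.7) = 13.13 kg/s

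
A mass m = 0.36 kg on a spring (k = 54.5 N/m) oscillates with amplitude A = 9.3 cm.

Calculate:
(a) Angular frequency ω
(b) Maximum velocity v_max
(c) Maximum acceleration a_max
ω = √(k/m) = √(54.5/0.36) = 12.3 rad/s
v_max = ωA = 12.3×0.093 = 1.144 m/s
a_max = ω²A = 12.3²×0.093 = 14.08 m/s²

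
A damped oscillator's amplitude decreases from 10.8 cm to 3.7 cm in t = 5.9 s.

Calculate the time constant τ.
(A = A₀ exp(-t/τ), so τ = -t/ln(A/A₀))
A/A₀ = 3.7/10.8 = 0.3426; ln(A/A₀) = -1.071
τ = −t/ln(A/A₀) = −5.9/-1.071 = 5.508 s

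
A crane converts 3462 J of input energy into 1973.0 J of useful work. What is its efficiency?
η = W_out/W_in = 1973.0/3462 = 0.5699 = 56.99%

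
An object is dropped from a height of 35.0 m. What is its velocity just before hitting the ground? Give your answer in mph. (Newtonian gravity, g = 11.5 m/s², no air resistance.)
v = √(2gh) (with unit conversion) = 63.47 mph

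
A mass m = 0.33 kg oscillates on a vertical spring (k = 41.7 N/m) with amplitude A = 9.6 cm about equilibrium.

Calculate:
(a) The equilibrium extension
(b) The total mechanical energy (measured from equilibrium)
x_eq = mg/k = 0.33×9.81/41.7 = 0.07763 m = 7.763 cm
E = ½kA² = ½×41.7×(0.096)² = 0.1922 J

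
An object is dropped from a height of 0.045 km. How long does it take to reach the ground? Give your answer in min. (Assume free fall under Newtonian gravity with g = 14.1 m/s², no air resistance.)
t = √(2h/g) (with unit conversion) = 0.04211 min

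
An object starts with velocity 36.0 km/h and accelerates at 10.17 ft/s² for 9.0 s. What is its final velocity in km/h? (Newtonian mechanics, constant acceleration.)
v = v₀ + at (with unit conversion) = 136.4 km/h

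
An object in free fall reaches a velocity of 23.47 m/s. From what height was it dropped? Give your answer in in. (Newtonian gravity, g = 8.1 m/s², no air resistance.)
h = v²/(2g) (with unit conversion) = 1339.0 in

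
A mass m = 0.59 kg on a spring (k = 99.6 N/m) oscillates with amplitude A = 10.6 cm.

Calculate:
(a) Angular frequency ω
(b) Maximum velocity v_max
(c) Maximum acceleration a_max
ω = √(k/m) = √(99.6/0.59) = 12.99 rad/s
v_max = ωA = 12.99×0.106 = 1.377 m/s
a_max = ω²A = 12.99²×0.106 = 17.89 m/s²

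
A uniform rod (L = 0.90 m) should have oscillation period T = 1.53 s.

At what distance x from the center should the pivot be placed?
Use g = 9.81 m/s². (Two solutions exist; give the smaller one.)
T = 2π√((L²/12 + x²)/(gx)). Let c = T²g/(4π²) = 0.5817.
x² − cx + L²/12 = 0 → x = (c − √(c² − L²/3))/2 = 0.1601 m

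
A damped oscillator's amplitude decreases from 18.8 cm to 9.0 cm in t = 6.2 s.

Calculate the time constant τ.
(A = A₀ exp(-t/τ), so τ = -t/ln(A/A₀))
A/A₀ = 9.0/18.8 = 0.4787; ln(A/A₀) = -0.7366
τ = −t/ln(A/A₀) = −6.2/-0.7366 = 8.417 s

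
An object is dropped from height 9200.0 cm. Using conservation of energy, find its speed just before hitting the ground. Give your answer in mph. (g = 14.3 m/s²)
mgh = ½mv² → v = √(2gh) = √(2×14.3×92) = 51.3 m/s = 114.7 mph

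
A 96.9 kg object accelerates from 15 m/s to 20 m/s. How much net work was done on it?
W_net = ΔKE = ½m(v₂² − v₁²) = ½×96.9×(20² − 15²) = 8478.75 J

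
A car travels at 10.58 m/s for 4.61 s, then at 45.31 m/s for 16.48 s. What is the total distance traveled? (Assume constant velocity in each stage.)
d₁ = v₁t₁ = 10.58 × 4.61 = 48.7738 m
d₂ = v₂t₂ = 45.31 × 16.48 = 746.709 m
d_total = 48.7738 + 746.709 = 795.48 m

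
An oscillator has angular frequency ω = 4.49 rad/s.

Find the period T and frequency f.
T = 2π/ω = 2π/4.49 = 1.399 s; f = ω/2π = 0.7146 Hz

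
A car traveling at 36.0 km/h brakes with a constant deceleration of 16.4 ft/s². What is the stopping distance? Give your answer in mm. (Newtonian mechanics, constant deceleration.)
d = v₀² / (2a) (with unit conversion) = 10000.0 mm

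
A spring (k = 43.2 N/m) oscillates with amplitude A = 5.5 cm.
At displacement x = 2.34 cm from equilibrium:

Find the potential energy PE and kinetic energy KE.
E_total = ½kA² = ½×43.2×(0.055)² = 0.06534 J
PE = ½kx² = ½×43.2×(0.0234)² = 0.01183 J
KE = E_total − PE = 0.05351 J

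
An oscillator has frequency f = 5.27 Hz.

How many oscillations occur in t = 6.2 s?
n = f×t = 5.27×6.2 = 32.67 oscillations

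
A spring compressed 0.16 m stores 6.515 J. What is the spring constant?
PE = ½kx² → k = 2PE/x² = 2×6.515/0.16² = 509.0 N/m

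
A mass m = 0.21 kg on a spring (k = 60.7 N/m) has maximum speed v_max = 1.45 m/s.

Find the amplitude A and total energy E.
½mv²_max = ½kA² → A = v_max√(m/k) = 1.45×√(0.21/60.7) = 0.08529 m = 8.529 cm
E = ½mv²_max = ½×0.21×1.45² = 0.2208 J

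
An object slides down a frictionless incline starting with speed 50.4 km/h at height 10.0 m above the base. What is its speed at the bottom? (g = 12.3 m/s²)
½mv₀² + mgh = ½mv² → v = √(v₀² + 2gh) = √(14² + 2×12.3×10) = 21.02 m/s = 75.69 km/h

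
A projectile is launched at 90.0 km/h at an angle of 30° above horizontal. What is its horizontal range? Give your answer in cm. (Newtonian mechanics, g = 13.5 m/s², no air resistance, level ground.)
R = v₀² sin(2θ) / g (with unit conversion) = 4009.0 cm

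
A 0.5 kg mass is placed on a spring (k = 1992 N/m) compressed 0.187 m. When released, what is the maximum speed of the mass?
½kx² = ½mv² → v = x√(k/m) = 0.187×√(1992/0.5) = 11.8 m/s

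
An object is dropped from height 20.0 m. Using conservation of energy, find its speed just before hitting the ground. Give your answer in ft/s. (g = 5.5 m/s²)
mgh = ½mv² → v = √(2gh) = √(2×5.5×20) = 14.83 m/s = 48.66 ft/s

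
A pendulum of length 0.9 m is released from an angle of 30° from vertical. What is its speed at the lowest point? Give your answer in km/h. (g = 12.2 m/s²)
h = L(1 − cosθ) = 0.9×(1 − cos30°) = 0.1206 m
v = √(2gh) = √(2×12.2×0.1206) = 1.715 m/s = 6.175 km/h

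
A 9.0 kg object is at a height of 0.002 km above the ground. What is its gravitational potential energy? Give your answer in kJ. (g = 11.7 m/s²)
PE = mgh = 9 kg × 11.7 m/s² × 2 m = 210.6 J = 0.2106 kJ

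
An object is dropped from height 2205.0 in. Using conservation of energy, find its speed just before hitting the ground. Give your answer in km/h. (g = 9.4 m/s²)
mgh = ½mv² → v = √(2gh) = √(2×9.4×56.01) = 32.45 m/s = 116.8 km/h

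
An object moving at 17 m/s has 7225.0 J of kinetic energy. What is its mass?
KE = ½mv² → m = 2KE/v² = 2×7225.0/17² = 50.0 kg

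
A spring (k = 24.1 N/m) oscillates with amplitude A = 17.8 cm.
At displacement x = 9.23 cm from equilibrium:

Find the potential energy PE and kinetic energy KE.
E_total = ½kA² = ½×24.1×(0.178)² = 0.3818 J
PE = ½kx² = ½×24.1×(0.0923)² = 0.1027 J
KE = E_total − PE = 0.2791 J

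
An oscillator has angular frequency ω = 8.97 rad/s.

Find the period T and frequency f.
T = 2π/ω = 2π/8.97 = 0.7005 s; f = ω/2π = 1.428 Hz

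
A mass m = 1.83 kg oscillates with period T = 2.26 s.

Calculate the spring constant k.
T = 2π√(m/k) → k = m(2π/T)² = 1.83×(2π/2.26)² = 14.14 N/m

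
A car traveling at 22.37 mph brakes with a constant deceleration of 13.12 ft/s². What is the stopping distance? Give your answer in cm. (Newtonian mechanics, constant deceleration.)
d = v₀² / (2a) (with unit conversion) = 1250.0 cm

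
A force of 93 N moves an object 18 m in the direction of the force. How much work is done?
W = Fd = 93×18 = 1674.0 J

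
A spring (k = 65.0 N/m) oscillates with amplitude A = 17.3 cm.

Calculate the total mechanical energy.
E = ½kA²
E = ½kA² = ½×65.0×(0.173)² = 0.9727 J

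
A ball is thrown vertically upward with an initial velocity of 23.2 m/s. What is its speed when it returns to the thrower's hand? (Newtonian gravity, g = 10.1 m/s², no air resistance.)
By conservation of energy, the ball returns at the same speed = 23.2 m/s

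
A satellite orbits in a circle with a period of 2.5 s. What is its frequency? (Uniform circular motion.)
f = 1/T = 1/2.5 = 0.4 Hz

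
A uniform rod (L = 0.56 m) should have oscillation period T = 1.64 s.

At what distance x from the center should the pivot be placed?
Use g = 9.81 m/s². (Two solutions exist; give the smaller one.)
T = 2π√((L²/12 + x²)/(gx)). Let c = T²g/(4π²) = 0.6683.
x² − cx + L²/12 = 0 → x = (c − √(c² − L²/3))/2 = 0.0417 m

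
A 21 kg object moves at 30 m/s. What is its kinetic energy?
KE = ½mv² = ½×21×30² = 9450.0 J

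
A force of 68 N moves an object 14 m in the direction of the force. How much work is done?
W = Fd = 68×14 = 952.0 J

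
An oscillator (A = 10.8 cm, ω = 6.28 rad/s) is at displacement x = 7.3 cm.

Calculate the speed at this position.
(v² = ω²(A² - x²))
v = ω√(A² − x²) = 6.28×√(0.108² − 0.073²) = 0.4998 m/s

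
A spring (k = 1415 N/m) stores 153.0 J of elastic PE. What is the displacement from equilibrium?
PE = ½kx² → x = √(2PE/k) = √(2×153.0/1415) = 0.465 m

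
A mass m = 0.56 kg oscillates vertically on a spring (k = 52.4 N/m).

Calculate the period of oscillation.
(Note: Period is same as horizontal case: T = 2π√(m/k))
T = 2π√(m/k) = 2π√(0.56/52.4) = 0.6495 s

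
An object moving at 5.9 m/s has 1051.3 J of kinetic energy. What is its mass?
KE = ½mv² → m = 2KE/v² = 2×1051.3/5.9² = 60.4 kg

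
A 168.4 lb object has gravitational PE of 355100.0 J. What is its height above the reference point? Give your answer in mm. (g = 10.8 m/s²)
PE = mgh → h = PE/(mg) = 3.551e+05 J / (76.38 kg × 10.8 m/s²) = 430.4 m = 430400.0 mm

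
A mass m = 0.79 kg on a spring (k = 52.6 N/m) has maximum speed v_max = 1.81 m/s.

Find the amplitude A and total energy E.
½mv²_max = ½kA² → A = v_max√(m/k) = 1.81×√(0.79/52.6) = 0.2218 m = 22.18 cm
E = ½mv²_max = ½×0.79×1.81² = 1.294 J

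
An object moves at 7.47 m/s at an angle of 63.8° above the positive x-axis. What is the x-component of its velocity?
vₓ = v cos(θ) = 7.47 × cos(63.8°) = 3.3 m/s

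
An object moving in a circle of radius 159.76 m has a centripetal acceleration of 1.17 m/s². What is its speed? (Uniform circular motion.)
v = √(a_c × r) = √(1.17 × 159.76) = 13.67 m/s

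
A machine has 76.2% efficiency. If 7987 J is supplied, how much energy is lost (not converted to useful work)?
W_out = η × W_in = 0.762×7987 = 6086.1 J
W_lost = W_in − W_out = 7987 − 6086.1 = 1900.9 J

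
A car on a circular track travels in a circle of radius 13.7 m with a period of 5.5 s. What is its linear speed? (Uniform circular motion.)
v = 2πr/T = 2π×13.7/5.5 = 15.65 m/s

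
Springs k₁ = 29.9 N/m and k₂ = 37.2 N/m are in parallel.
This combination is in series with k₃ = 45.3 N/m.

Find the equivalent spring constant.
k₁₂ = k₁ + k₂ = 67.1 N/m (parallel)
1/k_eq = 1/k₁₂ + 1/k₃ → k_eq = 27.04 N/m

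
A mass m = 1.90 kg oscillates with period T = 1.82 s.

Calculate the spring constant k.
T = 2π√(m/k) → k = m(2π/T)² = 1.9×(2π/1.82)² = 22.64 N/m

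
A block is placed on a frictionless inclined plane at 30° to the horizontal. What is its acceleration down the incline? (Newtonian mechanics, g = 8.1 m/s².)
a = g sin(θ) = 8.1 × sin(30°) = 8.1 × 0.5 = 4.05 m/s²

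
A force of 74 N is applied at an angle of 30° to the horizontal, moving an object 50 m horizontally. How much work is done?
W = Fd cosθ = 74×50×cos(30°) = 3204.3 J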